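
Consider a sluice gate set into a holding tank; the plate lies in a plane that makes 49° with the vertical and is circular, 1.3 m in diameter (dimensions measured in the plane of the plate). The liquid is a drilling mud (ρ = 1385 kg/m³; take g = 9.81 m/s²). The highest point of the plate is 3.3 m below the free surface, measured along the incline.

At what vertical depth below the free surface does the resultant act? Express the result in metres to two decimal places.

h_p = 2.61 m

γ = ρg = 1385 × 9.81 / 1000 = 13.58685 kN/m³.
The plate makes 49° with the vertical, i.e. θ = 90° − 49° = 41° to the horizontal. Measuring y along the incline from the free-surface line, vertical depth h = y·sinθ with sinθ = 0.656059.
The centroid is at the centre, 0.65 m below the top of the plate, so y_c = 3.3 + 0.65 = 3.95 m and h_c = 3.95 × 0.656059 = 2.59143 m.
A = π(0.65)² = 1.32732 m².
Resultant F = γ·h_c·A = 13.58685 × 2.59143 × 1.32732 = 46.7341 kN.
I_c = πr⁴/4 = π × 0.65⁴/4 = 0.140198 m⁴.
Centre of pressure: y_p = y_c + I_c/(y_c·A) = 3.95 + 0.140198/(3.95 × 1.32732) = 3.95 + 0.0267405 = 3.97674 m along the plane.
Vertically, h_p = y_p·sinθ = 3.97674 × 0.656059 = 2.60898 m.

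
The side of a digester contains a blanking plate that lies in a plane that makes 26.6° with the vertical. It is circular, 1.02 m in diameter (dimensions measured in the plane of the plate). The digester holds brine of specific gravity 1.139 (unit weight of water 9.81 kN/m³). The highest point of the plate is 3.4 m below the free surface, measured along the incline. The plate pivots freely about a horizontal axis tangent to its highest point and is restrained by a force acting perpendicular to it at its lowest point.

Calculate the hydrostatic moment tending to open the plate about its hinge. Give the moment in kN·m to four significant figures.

M ≈ 16.81 kN·m

γ = 1.139 × 9.81 = 11.17359 kN/m³.
The plate makes 26.6° with the vertical, i.e. θ = 90° − 26.6° = 63.4° to the horizontal. Measuring y along the incline from the free-surface line, vertical depth h = y·sinθ with sinθ = 0.894154.
The centroid is at the centre, 0.51 m below the top of the plate, so y_c = 3.4 + 0.51 = 3.91 m and h_c = 3.91 × 0.894154 = 3.49614 m.
A = π(0.51)² = 0.817128 m².
Resultant F = γ·h_c·A = 11.17359 × 3.49614 × 0.817128 = 31.9206 kN.
I_c = πr⁴/4 = π × 0.51⁴/4 = 0.0531338 m⁴.
Centre of pressure: y_p = y_c + I_c/(y_c·A) = 3.91 + 0.0531338/(3.91 × 0.817128) = 3.91 + 0.0166305 = 3.92663 m along the plane.
The resultant acts 0.51 + 0.0166305 = 0.526631 m (along the plate) below the hinge at the top edge, so the moment about the hinge is M = F × 0.526631 = 31.9206 × 0.526631 = 16.8104 kN·m.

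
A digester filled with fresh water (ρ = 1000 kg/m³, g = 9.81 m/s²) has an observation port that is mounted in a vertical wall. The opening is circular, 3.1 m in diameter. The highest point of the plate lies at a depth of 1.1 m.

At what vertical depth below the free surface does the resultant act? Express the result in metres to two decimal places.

γ = ρg = 1000 × 9.81 = 9810 N/m³ = 9.81 kN/m³.
The centroid is at the centre, 1.55 m below the top of the plate, so the centroid depth is h_c = 1.1 + 1.55 = 2.65 m.
A = π(1.55)² = 7.54768 m².
Resultant F = γ·h_c·A = 9.81 × 2.65 × 7.54768 = 196.213 kN.
I_c = πr⁴/4 = π × 1.55⁴/4 = 4.53332 m⁴.
Centre of pressure: y_p = y_c + I_c/(y_c·A) = 2.65 + 4.53332/(2.65 × 7.54768) = 2.65 + 0.226651 = 2.87665 m along the plane.

h_p = 2.88 m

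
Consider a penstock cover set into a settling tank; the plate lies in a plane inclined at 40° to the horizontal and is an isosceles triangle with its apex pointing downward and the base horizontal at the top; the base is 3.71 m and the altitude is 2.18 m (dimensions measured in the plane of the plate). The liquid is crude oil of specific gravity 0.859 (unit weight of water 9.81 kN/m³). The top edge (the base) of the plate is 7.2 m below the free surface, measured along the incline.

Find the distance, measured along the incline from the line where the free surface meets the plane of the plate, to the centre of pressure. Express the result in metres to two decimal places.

γ = 0.859 × 9.81 = 8.42679 kN/m³.
Let θ = 40° be the plate's angle to the horizontal; measure y along the incline from where the plane meets the free surface. Vertical depth h = y·sinθ with sinθ = 0.642788.
With the apex down, the centroid sits h/3 = 2.18/3 = 0.726667 m below the base (the top edge), so y_c = 7.2 + 0.726667 = 7.92667 m and h_c = 7.92667 × 0.642788 = 5.09517 m.
A = ½ × 3.71 × 2.18 = 4.0439 m².
Resultant F = γ·h_c·A = 8.42679 × 5.09517 × 4.0439 = 173.629 kN.
I_c = b·h³/36 = 3.71 × 2.18³/36 = 1.06768 m⁴.
Centre of pressure: y_p = y_c + I_c/(y_c·A) = 7.92667 + 1.06768/(7.92667 × 4.0439) = 7.92667 + 0.0333081 = 7.95998 m along the plane.

y_p = 7.96 m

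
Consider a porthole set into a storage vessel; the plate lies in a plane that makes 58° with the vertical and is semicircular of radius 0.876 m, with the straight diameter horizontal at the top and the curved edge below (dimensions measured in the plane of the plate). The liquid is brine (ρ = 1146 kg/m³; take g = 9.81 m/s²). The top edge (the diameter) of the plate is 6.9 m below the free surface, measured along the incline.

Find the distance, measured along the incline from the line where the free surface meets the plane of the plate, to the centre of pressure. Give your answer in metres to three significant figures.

γ = ρg = 1146 × 9.81 / 1000 = 11.24226 kN/m³.
The plate makes 58° with the vertical, i.e. θ = 90° − 58° = 32° to the horizontal. Measuring y along the incline from the free-surface line, vertical depth h = y·sinθ with sinθ = 0.529919.
The centroid of a semicircle lies 4r/(3π) = 0.371786 m from the diameter, here below the top edge, so y_c = 6.9 + 0.371786 = 7.27179 m and h_c = 7.27179 × 0.529919 = 3.85346 m.
A = πr²/2 = π × 0.876²/2 = 1.20539 m².
Resultant F = γ·h_c·A = 11.24226 × 3.85346 × 1.20539 = 52.2194 kN.
I_c = (π/8 − 8/(9π))·r⁴ = 0.109757 × 0.876⁴ = 0.0646322 m⁴.
Centre of pressure: y_p = y_c + I_c/(y_c·A) = 7.27179 + 0.0646322/(7.27179 × 1.20539) = 7.27179 + 0.00737361 = 7.27916 m along the plane.

y_p = 7.28 m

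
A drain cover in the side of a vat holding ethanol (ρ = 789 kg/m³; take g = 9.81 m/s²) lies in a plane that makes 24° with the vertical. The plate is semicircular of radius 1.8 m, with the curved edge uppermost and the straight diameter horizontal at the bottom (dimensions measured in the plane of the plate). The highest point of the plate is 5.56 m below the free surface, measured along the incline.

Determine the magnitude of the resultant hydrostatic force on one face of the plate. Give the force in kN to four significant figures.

F ≈ 237.4 kN

γ = ρg = 789 × 9.81 / 1000 = 7.74009 kN/m³.
The plate makes 24° with the vertical, i.e. θ = 90° − 24° = 66° to the horizontal. Measuring y along the incline from the free-surface line, vertical depth h = y·sinθ with sinθ = 0.913545.
The centroid lies 4r/(3π) = 0.763944 m above the diameter, so r − 4r/(3π) = 1.8 − 0.763944 = 1.03606 m below the topmost point, so y_c = 5.56 + 1.03606 = 6.59606 m and h_c = 6.59606 × 0.913545 = 6.0258 m.
A = πr²/2 = π × 1.8²/2 = 5.08938 m².
Resultant F = γ·h_c·A = 7.74009 × 6.0258 × 5.08938 = 237.37 kN.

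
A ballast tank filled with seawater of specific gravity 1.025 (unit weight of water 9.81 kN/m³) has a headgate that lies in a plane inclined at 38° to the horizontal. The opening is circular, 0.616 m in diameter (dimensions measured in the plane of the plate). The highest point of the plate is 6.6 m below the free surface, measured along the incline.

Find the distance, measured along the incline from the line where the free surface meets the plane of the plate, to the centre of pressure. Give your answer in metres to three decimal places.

γ = 1.025 × 9.81 = 10.05525 kN/m³.
Let θ = 38° be the plate's angle to the horizontal; measure y along the incline from where the plane meets the free surface. Vertical depth h = y·sinθ with sinθ = 0.615661.
The centroid is at the centre, 0.308 m below the top of the plate, so y_c = 6.6 + 0.308 = 6.908 m and h_c = 6.908 × 0.615661 = 4.25299 m.
A = π(0.308)² = 0.298024 m².
Resultant F = γ·h_c·A = 10.05525 × 4.25299 × 0.298024 = 12.745 kN.
I_c = πr⁴/4 = π × 0.308⁴/4 = 0.00706794 m⁴.
Centre of pressure: y_p = y_c + I_c/(y_c·A) = 6.908 + 0.00706794/(6.908 × 0.298024) = 6.908 + 0.00343312 = 6.91143 m along the plane.

y_p = 6.911 m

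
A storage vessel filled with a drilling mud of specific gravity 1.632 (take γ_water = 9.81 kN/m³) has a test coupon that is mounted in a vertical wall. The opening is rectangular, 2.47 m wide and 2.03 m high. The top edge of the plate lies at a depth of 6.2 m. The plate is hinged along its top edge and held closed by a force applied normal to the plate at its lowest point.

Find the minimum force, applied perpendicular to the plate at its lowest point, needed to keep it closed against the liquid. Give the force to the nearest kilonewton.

P ≈ 303 kN

γ = 1.632 × 9.81 = 16.00992 kN/m³.
The centroid lies 2.03/2 = 1.015 m below the top edge, so the centroid depth is h_c = 6.2 + 1.015 = 7.215 m.
A = 2.47 × 2.03 = 5.0141 m².
Resultant F = γ·h_c·A = 16.00992 × 7.215 × 5.0141 = 579.187 kN.
I_c = b·h³/12 = 2.47 × 2.03³/12 = 1.72188 m⁴.
Centre of pressure: y_p = y_c + I_c/(y_c·A) = 7.215 + 1.72188/(7.215 × 5.0141) = 7.215 + 0.0475963 = 7.2626 m along the plane.
The resultant acts 1.015 + 0.0475963 = 1.0626 m (along the plate) below the hinge at the top edge, so the moment about the hinge is M = F × 1.0626 = 579.187 × 1.0626 = 615.444 kN·m.
A normal force at the bottom, 2.03 m from the hinge, must supply this moment: P = 615.444/2.03 = 303.174 kN.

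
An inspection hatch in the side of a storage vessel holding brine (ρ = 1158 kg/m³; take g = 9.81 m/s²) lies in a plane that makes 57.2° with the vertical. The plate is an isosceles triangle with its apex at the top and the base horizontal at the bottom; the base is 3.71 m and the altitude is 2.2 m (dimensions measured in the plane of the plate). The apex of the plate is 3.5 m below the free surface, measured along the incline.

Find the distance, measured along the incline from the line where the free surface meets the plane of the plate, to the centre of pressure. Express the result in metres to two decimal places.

γ = ρg = 1158 × 9.81 / 1000 = 11.35998 kN/m³.
The plate makes 57.2° with the vertical, i.e. θ = 90° − 57.2° = 32.8° to the horizontal. Measuring y along the incline from the free-surface line, vertical depth h = y·sinθ with sinθ = 0.541708.
With the apex up, the centroid sits 2h/3 = 2 × 2.2/3 = 1.46667 m below the apex, so y_c = 3.5 + 1.46667 = 4.96667 m and h_c = 4.96667 × 0.541708 = 2.69048 m.
A = ½ × 3.71 × 2.2 = 4.081 m².
Resultant F = γ·h_c·A = 11.35998 × 2.69048 × 4.081 = 124.731 kN.
I_c = b·h³/36 = 3.71 × 2.2³/36 = 1.09734 m⁴.
Centre of pressure: y_p = y_c + I_c/(y_c·A) = 4.96667 + 1.09734/(4.96667 × 4.081) = 4.96667 + 0.0541389 = 5.02081 m along the plane.

y_p = 5.02 m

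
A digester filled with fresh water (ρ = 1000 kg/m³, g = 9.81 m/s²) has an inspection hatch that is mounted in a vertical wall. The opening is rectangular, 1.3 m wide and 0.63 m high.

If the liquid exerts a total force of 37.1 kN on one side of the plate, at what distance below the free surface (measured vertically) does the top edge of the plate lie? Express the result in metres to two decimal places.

γ = ρg = 1000 × 9.81 = 9810 N/m³ = 9.81 kN/m³.
A = 1.3 × 0.63 = 0.819 m².
From F = γ·h_c·A, the centroid depth is h_c = 37.1/(9.81 × 0.819) = 4.61765 m.
The centroid lies 0.63/2 = 0.315 m below the top edge, so the top edge sits at h_top = 4.61765 − 0.315 = 4.30265 m below the surface.

d_top ≈ 4.30 m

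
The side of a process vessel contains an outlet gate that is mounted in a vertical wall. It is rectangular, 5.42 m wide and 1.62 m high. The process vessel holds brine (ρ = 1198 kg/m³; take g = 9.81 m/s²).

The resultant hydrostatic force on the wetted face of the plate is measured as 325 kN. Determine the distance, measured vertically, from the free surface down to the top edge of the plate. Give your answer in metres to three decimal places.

γ = ρg = 1198 × 9.81 / 1000 = 11.75238 kN/m³.
A = 5.42 × 1.62 = 8.7804 m².
From F = γ·h_c·A, the centroid depth is h_c = 325/(11.75238 × 8.7804) = 3.14951 m.
The centroid lies 1.62/2 = 0.81 m below the top edge, so the top edge sits at h_top = 3.14951 − 0.81 = 2.33951 m below the surface.

d_top ≈ 2.340 m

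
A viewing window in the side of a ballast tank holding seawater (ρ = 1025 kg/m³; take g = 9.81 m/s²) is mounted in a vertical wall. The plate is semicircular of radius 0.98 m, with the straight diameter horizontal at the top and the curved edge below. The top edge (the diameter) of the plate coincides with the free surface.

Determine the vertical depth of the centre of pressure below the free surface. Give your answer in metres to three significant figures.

γ = ρg = 1025 × 9.81 / 1000 = 10.05525 kN/m³.
The centroid of a semicircle lies 4r/(3π) = 0.415925 m from the diameter, here below the top edge, so the centroid depth is h_c = 0.415925 m.
A = πr²/2 = π × 0.98²/2 = 1.50859 m².
Resultant F = γ·h_c·A = 10.05525 × 0.415925 × 1.50859 = 6.30927 kN.
I_c = (π/8 − 8/(9π))·r⁴ = 0.109757 × 0.98⁴ = 0.101236 m⁴.
Centre of pressure: y_p = y_c + I_c/(y_c·A) = 0.415925 + 0.101236/(0.415925 × 1.50859) = 0.415925 + 0.161342 = 0.577267 m along the plane.

h_p = 0.577 m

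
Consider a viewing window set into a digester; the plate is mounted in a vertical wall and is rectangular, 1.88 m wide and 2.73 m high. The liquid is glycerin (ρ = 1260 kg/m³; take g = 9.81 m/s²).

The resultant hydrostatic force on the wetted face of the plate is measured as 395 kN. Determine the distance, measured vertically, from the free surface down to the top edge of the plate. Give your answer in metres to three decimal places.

d_top ≈ 4.861 m

γ = ρg = 1260 × 9.81 / 1000 = 12.3606 kN/m³.
A = 1.88 × 2.73 = 5.1324 m².
From F = γ·h_c·A, the centroid depth is h_c = 395/(12.3606 × 5.1324) = 6.2264 m.
The centroid lies 2.73/2 = 1.365 m below the top edge, so the top edge sits at h_top = 6.2264 − 1.365 = 4.8614 m below the surface.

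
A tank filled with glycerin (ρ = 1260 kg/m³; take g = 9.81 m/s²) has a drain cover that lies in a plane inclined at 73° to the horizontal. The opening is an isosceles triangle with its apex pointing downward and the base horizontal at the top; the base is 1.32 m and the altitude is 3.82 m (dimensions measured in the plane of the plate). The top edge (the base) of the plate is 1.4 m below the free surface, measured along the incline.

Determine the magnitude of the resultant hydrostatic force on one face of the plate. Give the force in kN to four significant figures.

γ = ρg = 1260 × 9.81 / 1000 = 12.3606 kN/m³.
Let θ = 73° be the plate's angle to the horizontal; measure y along the incline from where the plane meets the free surface. Vertical depth h = y·sinθ with sinθ = 0.956305.
With the apex down, the centroid sits h/3 = 3.82/3 = 1.27333 m below the base (the top edge), so y_c = 1.4 + 1.27333 = 2.67333 m and h_c = 2.67333 × 0.956305 = 2.55652 m.
A = ½ × 1.32 × 3.82 = 2.5212 m².
Resultant F = γ·h_c·A = 12.3606 × 2.55652 × 2.5212 = 79.6702 kN.

F ≈ 79.67 kN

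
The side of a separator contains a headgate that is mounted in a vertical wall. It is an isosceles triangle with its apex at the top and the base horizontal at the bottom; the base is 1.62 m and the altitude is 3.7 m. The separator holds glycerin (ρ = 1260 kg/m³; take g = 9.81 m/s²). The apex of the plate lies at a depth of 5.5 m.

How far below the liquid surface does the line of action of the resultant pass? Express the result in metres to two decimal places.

h_p = 8.06 m

γ = ρg = 1260 × 9.81 / 1000 = 12.3606 kN/m³.
With the apex up, the centroid sits 2h/3 = 2 × 3.7/3 = 2.46667 m below the apex, so the centroid depth is h_c = 5.5 + 2.46667 = 7.96667 m.
A = ½ × 1.62 × 3.7 = 2.997 m².
Resultant F = γ·h_c·A = 12.3606 × 7.96667 × 2.997 = 295.123 kN.
I_c = b·h³/36 = 1.62 × 3.7³/36 = 2.27939 m⁴.
Centre of pressure: y_p = y_c + I_c/(y_c·A) = 7.96667 + 2.27939/(7.96667 × 2.997) = 7.96667 + 0.0954674 = 8.06214 m along the plane.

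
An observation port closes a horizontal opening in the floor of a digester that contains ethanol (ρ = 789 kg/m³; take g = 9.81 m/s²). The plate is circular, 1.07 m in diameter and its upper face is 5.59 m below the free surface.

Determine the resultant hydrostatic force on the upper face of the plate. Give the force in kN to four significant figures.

γ = ρg = 789 × 9.81 / 1000 = 7.74009 kN/m³.
The plate is horizontal, so pressure is uniform at p = γ·h = 7.74009 × 5.59 = 43.2671 kN/m².
A = π(0.535)² = 0.899202 m².
F = p·A = 43.2671 × 0.899202 = 38.9059 kN.

F ≈ 38.91 kN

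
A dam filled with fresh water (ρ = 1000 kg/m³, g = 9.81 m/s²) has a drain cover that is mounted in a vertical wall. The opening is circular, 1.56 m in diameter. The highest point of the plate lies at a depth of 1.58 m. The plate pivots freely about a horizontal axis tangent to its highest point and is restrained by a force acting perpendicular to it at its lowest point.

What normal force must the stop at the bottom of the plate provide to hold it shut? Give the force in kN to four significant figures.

γ = ρg = 1000 × 9.81 = 9810 N/m³ = 9.81 kN/m³.
The centroid is at the centre, 0.78 m below the top of the plate, so the centroid depth is h_c = 1.58 + 0.78 = 2.36 m.
A = π(0.78)² = 1.91134 m².
Resultant F = γ·h_c·A = 9.81 × 2.36 × 1.91134 = 44.2506 kN.
I_c = πr⁴/4 = π × 0.78⁴/4 = 0.290716 m⁴.
Centre of pressure: y_p = y_c + I_c/(y_c·A) = 2.36 + 0.290716/(2.36 × 1.91134) = 2.36 + 0.0644494 = 2.42445 m along the plane.
The resultant acts 0.78 + 0.0644494 = 0.844449 m (along the plate) below the hinge at the top edge, so the moment about the hinge is M = F × 0.844449 = 44.2506 × 0.844449 = 37.3674 kN·m.
A normal force at the bottom, 1.56 m from the hinge, must supply this moment: P = 37.3674/1.56 = 23.9535 kN.

P ≈ 23.95 kN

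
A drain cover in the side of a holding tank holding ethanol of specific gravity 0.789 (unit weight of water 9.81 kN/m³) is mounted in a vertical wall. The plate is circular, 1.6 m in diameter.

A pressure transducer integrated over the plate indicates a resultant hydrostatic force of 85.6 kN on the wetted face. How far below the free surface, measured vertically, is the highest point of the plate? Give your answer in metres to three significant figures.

γ = 0.789 × 9.81 = 7.74009 kN/m³.
A = π(0.8)² = 2.01062 m².
From F = γ·h_c·A, the centroid depth is h_c = 85.6/(7.74009 × 2.01062) = 5.50044 m.
The centroid is at the centre, 0.8 m below the top of the plate, so the highest point sits at h_top = 5.50044 − 0.8 = 4.70044 m below the surface.

d_top ≈ 4.70 m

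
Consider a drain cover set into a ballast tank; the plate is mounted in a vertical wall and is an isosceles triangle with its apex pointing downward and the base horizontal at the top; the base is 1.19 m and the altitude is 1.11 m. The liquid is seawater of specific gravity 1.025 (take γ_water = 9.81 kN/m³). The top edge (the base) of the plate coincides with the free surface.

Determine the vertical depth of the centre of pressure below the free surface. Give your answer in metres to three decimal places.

h_p = 0.555 m

γ = 1.025 × 9.81 = 10.05525 kN/m³.
With the apex down, the centroid sits h/3 = 1.11/3 = 0.37 m below the base (the top edge), so the centroid depth is h_c = 0.37 m.
A = ½ × 1.19 × 1.11 = 0.66045 m².
Resultant F = γ·h_c·A = 10.05525 × 0.37 × 0.66045 = 2.45717 kN.
I_c = b·h³/36 = 1.19 × 1.11³/36 = 0.0452078 m⁴.
Centre of pressure: y_p = y_c + I_c/(y_c·A) = 0.37 + 0.0452078/(0.37 × 0.66045) = 0.37 + 0.185 = 0.555 m along the plane.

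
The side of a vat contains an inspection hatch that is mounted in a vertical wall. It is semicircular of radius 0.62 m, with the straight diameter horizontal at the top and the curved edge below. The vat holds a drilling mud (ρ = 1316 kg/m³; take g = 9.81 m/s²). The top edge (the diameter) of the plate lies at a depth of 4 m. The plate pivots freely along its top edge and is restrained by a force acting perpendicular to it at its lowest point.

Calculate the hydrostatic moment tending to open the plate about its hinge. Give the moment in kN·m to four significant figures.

γ = ρg = 1316 × 9.81 / 1000 = 12.90996 kN/m³.
The centroid of a semicircle lies 4r/(3π) = 0.263136 m from the diameter, here below the top edge, so the centroid depth is h_c = 4 + 0.263136 = 4.26314 m.
A = πr²/2 = π × 0.62²/2 = 0.603814 m².
Resultant F = γ·h_c·A = 12.90996 × 4.26314 × 0.603814 = 33.2321 kN.
I_c = (π/8 − 8/(9π))·r⁴ = 0.109757 × 0.62⁴ = 0.0162181 m⁴.
Centre of pressure: y_p = y_c + I_c/(y_c·A) = 4.26314 + 0.0162181/(4.26314 × 0.603814) = 4.26314 + 0.00630039 = 4.26944 m along the plane.
The resultant acts 0.263136 + 0.00630039 = 0.269436 m (along the plate) below the hinge at the top edge, so the moment about the hinge is M = F × 0.269436 = 33.2321 × 0.269436 = 8.95392 kN·m.

M ≈ 8.954 kN·m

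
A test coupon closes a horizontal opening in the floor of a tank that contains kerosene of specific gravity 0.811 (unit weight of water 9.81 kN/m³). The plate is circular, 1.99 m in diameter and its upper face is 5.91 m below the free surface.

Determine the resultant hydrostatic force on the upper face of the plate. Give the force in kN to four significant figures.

F ≈ 146.2 kN

γ = 0.811 × 9.81 = 7.95591 kN/m³.
The plate is horizontal, so pressure is uniform at p = γ·h = 7.95591 × 5.91 = 47.0194 kN/m².
A = π(0.995)² = 3.11026 m².
F = p·A = 47.0194 × 3.11026 = 146.243 kN.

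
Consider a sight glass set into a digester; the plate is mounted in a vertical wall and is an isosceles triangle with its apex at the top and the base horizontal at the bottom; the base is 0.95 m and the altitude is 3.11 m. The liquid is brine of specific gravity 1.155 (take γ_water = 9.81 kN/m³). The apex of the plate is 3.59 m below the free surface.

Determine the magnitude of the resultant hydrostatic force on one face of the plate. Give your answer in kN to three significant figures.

F ≈ 94.8 kN

γ = 1.155 × 9.81 = 11.33055 kN/m³.
With the apex up, the centroid sits 2h/3 = 2 × 3.11/3 = 2.07333 m below the apex, so the centroid depth is h_c = 3.59 + 2.07333 = 5.66333 m.
A = ½ × 0.95 × 3.11 = 1.47725 m².
Resultant F = γ·h_c·A = 11.33055 × 5.66333 × 1.47725 = 94.7931 kN.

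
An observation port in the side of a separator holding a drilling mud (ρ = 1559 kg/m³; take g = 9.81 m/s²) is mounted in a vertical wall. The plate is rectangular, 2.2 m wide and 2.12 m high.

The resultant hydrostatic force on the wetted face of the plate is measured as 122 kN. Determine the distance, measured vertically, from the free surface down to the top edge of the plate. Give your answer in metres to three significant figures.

γ = ρg = 1559 × 9.81 / 1000 = 15.29379 kN/m³.
A = 2.2 × 2.12 = 4.664 m².
From F = γ·h_c·A, the centroid depth is h_c = 122/(15.29379 × 4.664) = 1.71035 m.
The centroid lies 2.12/2 = 1.06 m below the top edge, so the top edge sits at h_top = 1.71035 − 1.06 = 0.65035 m below the surface.

d_top ≈ 0.650 m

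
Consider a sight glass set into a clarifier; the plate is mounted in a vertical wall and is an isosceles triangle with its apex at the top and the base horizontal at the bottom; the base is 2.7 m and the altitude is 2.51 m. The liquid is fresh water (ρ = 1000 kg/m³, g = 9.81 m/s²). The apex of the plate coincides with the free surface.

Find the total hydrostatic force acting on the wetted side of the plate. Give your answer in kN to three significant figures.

F ≈ 55.6 kN

γ = ρg = 1000 × 9.81 = 9810 N/m³ = 9.81 kN/m³.
With the apex up, the centroid sits 2h/3 = 2 × 2.51/3 = 1.67333 m below the apex, so the centroid depth is h_c = 1.67333 m.
A = ½ × 2.7 × 2.51 = 3.3885 m².
Resultant F = γ·h_c·A = 9.81 × 1.67333 × 3.3885 = 55.6235 kN.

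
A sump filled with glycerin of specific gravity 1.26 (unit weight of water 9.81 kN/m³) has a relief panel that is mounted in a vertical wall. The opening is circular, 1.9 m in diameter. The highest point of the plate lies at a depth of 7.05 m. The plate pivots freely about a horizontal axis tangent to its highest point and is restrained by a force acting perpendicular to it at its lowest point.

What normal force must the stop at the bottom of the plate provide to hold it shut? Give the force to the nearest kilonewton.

γ = 1.26 × 9.81 = 12.3606 kN/m³.
The centroid is at the centre, 0.95 m below the top of the plate, so the centroid depth is h_c = 7.05 + 0.95 = 8 m.
A = π(0.95)² = 2.83529 m².
Resultant F = γ·h_c·A = 12.3606 × 8 × 2.83529 = 280.367 kN.
I_c = πr⁴/4 = π × 0.95⁴/4 = 0.639712 m⁴.
Centre of pressure: y_p = y_c + I_c/(y_c·A) = 8 + 0.639712/(8 × 2.83529) = 8 + 0.0282031 = 8.0282 m along the plane.
The resultant acts 0.95 + 0.0282031 = 0.978203 m (along the plate) below the hinge at the top edge, so the moment about the hinge is M = F × 0.978203 = 280.367 × 0.978203 = 274.256 kN·m.
A normal force at the bottom, 1.9 m from the hinge, must supply this moment: P = 274.256/1.9 = 144.345 kN.

P ≈ 144 kN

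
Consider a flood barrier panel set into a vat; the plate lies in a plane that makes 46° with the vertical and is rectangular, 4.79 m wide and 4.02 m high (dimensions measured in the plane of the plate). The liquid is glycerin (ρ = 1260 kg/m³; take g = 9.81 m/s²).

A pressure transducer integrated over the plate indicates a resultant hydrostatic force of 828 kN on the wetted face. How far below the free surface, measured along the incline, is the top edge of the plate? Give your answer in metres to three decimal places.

γ = ρg = 1260 × 9.81 / 1000 = 12.3606 kN/m³.
A = 4.79 × 4.02 = 19.2558 m².
From F = γ·h_c·A, the centroid depth is h_c = 828/(12.3606 × 19.2558) = 3.4788 m.
The plate makes 46° with the vertical, i.e. θ = 90° − 46° = 44° to the horizontal. Measuring y along the incline from the free-surface line, vertical depth h = y·sinθ with sinθ = 0.694658.
Along the incline, y_c = h_c/sinθ = 3.4788/0.694658 = 5.00793 m.
The centroid lies 4.02/2 = 2.01 m below the top edge, so the top edge sits at y_top = 5.00793 − 2.01 = 2.99793 m along the incline.

y_top ≈ 2.998 m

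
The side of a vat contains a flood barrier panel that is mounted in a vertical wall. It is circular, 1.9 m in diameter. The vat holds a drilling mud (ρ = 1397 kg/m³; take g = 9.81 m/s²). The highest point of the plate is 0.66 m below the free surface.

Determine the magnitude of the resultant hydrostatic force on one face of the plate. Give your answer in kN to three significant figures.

γ = ρg = 1397 × 9.81 / 1000 = 13.70457 kN/m³.
The centroid is at the centre, 0.95 m below the top of the plate, so the centroid depth is h_c = 0.66 + 0.95 = 1.61 m.
A = π(0.95)² = 2.83529 m².
Resultant F = γ·h_c·A = 13.70457 × 1.61 × 2.83529 = 62.5589 kN.

F ≈ 62.6 kN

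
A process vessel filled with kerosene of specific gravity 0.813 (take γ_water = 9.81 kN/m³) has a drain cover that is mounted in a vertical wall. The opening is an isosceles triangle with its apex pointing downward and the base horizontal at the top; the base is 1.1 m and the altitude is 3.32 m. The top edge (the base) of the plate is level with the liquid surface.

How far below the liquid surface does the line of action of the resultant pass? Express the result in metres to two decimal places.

γ = 0.813 × 9.81 = 7.97553 kN/m³.
With the apex down, the centroid sits h/3 = 3.32/3 = 1.10667 m below the base (the top edge), so the centroid depth is h_c = 1.10667 m.
A = ½ × 1.1 × 3.32 = 1.826 m².
Resultant F = γ·h_c·A = 7.97553 × 1.10667 × 1.826 = 16.1168 kN.
I_c = b·h³/36 = 1.1 × 3.32³/36 = 1.11816 m⁴.
Centre of pressure: y_p = y_c + I_c/(y_c·A) = 1.10667 + 1.11816/(1.10667 × 1.826) = 1.10667 + 0.553331 = 1.66 m along the plane.

h_p = 1.66 m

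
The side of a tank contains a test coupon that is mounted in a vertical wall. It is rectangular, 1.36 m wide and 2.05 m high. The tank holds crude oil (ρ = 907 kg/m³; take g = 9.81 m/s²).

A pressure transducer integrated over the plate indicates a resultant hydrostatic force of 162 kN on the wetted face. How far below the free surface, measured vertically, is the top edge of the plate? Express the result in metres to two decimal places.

γ = ρg = 907 × 9.81 / 1000 = 8.89767 kN/m³.
A = 1.36 × 2.05 = 2.788 m².
From F = γ·h_c·A, the centroid depth is h_c = 162/(8.89767 × 2.788) = 6.53049 m.
The centroid lies 2.05/2 = 1.025 m below the top edge, so the top edge sits at h_top = 6.53049 − 1.025 = 5.50549 m below the surface.

d_top ≈ 5.51 m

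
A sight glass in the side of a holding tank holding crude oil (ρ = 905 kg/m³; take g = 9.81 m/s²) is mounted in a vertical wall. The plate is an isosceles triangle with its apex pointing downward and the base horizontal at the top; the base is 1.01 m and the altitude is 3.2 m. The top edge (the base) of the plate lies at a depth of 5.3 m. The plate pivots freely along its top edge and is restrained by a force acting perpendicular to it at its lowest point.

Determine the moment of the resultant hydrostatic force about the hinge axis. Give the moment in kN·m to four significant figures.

M ≈ 105.6 kN·m

γ = ρg = 905 × 9.81 / 1000 = 8.87805 kN/m³.
With the apex down, the centroid sits h/3 = 3.2/3 = 1.06667 m below the base (the top edge), so the centroid depth is h_c = 5.3 + 1.06667 = 6.36667 m.
A = ½ × 1.01 × 3.2 = 1.616 m².
Resultant F = γ·h_c·A = 8.87805 × 6.36667 × 1.616 = 91.3422 kN.
I_c = b·h³/36 = 1.01 × 3.2³/36 = 0.919324 m⁴.
Centre of pressure: y_p = y_c + I_c/(y_c·A) = 6.36667 + 0.919324/(6.36667 × 1.616) = 6.36667 + 0.0893542 = 6.45602 m along the plane.
The resultant acts 1.06667 + 0.0893542 = 1.15602 m (along the plate) below the hinge at the top edge, so the moment about the hinge is M = F × 1.15602 = 91.3422 × 1.15602 = 105.593 kN·m.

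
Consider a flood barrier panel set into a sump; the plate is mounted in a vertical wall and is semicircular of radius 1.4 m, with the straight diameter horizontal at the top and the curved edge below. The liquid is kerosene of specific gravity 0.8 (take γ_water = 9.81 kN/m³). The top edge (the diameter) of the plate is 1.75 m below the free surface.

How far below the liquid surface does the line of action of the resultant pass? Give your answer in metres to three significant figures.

γ = 0.8 × 9.81 = 7.848 kN/m³.
The centroid of a semicircle lies 4r/(3π) = 0.594178 m from the diameter, here below the top edge, so the centroid depth is h_c = 1.75 + 0.594178 = 2.34418 m.
A = πr²/2 = π × 1.4²/2 = 3.07876 m².
Resultant F = γ·h_c·A = 7.848 × 2.34418 × 3.07876 = 56.6403 kN.
I_c = (π/8 − 8/(9π))·r⁴ = 0.109757 × 1.4⁴ = 0.421642 m⁴.
Centre of pressure: y_p = y_c + I_c/(y_c·A) = 2.34418 + 0.421642/(2.34418 × 3.07876) = 2.34418 + 0.0584221 = 2.4026 m along the plane.

h_p = 2.40 m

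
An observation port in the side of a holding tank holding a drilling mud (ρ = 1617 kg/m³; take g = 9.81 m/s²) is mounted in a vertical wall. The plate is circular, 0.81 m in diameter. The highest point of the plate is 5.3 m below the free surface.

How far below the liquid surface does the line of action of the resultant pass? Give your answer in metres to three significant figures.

γ = ρg = 1617 × 9.81 / 1000 = 15.86277 kN/m³.
The centroid is at the centre, 0.405 m below the top of the plate, so the centroid depth is h_c = 5.3 + 0.405 = 5.705 m.
A = π(0.405)² = 0.5153 m².
Resultant F = γ·h_c·A = 15.86277 × 5.705 × 0.5153 = 46.6332 kN.
I_c = πr⁴/4 = π × 0.405⁴/4 = 0.0211305 m⁴.
Centre of pressure: y_p = y_c + I_c/(y_c·A) = 5.705 + 0.0211305/(5.705 × 0.5153) = 5.705 + 0.00718777 = 5.71219 m along the plane.

h_p = 5.71 m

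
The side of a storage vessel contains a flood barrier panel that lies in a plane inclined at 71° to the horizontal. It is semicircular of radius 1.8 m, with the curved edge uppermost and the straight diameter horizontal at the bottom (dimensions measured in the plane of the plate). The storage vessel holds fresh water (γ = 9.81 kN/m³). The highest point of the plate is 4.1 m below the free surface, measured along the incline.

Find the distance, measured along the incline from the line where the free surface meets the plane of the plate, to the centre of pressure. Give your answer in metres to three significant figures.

y_p = 5.18 m

γ = 9.81 kN/m³.
Let θ = 71° be the plate's angle to the horizontal; measure y along the incline from where the plane meets the free surface. Vertical depth h = y·sinθ with sinθ = 0.945519.
The centroid lies 4r/(3π) = 0.763944 m above the diameter, so r − 4r/(3π) = 1.8 − 0.763944 = 1.03606 m below the topmost point, so y_c = 4.1 + 1.03606 = 5.13606 m and h_c = 5.13606 × 0.945519 = 4.85624 m.
A = πr²/2 = π × 1.8²/2 = 5.08938 m².
Resultant F = γ·h_c·A = 9.81 × 4.85624 × 5.08938 = 242.457 kN.
I_c = (π/8 − 8/(9π))·r⁴ = 0.109757 × 1.8⁴ = 1.15219 m⁴.
Centre of pressure: y_p = y_c + I_c/(y_c·A) = 5.13606 + 1.15219/(5.13606 × 5.08938) = 5.13606 + 0.0440787 = 5.18014 m along the plane.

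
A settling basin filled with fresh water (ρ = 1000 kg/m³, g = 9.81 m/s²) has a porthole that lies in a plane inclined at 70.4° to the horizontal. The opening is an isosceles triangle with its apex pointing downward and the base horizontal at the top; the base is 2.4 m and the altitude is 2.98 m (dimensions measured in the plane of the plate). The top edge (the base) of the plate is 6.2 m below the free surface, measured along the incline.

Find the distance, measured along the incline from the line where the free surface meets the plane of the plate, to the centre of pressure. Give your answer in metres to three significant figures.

γ = ρg = 1000 × 9.81 = 9810 N/m³ = 9.81 kN/m³.
Let θ = 70.4° be the plate's angle to the horizontal; measure y along the incline from where the plane meets the free surface. Vertical depth h = y·sinθ with sinθ = 0.942057.
With the apex down, the centroid sits h/3 = 2.98/3 = 0.993333 m below the base (the top edge), so y_c = 6.2 + 0.993333 = 7.19333 m and h_c = 7.19333 × 0.942057 = 6.77653 m.
A = ½ × 2.4 × 2.98 = 3.576 m².
Resultant F = γ·h_c·A = 9.81 × 6.77653 × 3.576 = 237.724 kN.
I_c = b·h³/36 = 2.4 × 2.98³/36 = 1.76424 m⁴.
Centre of pressure: y_p = y_c + I_c/(y_c·A) = 7.19333 + 1.76424/(7.19333 × 3.576) = 7.19333 + 0.0685852 = 7.26192 m along the plane.

y_p = 7.26 m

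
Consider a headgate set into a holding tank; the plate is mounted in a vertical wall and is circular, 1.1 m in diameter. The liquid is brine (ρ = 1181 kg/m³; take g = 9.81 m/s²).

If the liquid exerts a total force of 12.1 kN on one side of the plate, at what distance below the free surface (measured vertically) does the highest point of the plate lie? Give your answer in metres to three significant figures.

d_top ≈ 0.549 m

γ = ρg = 1181 × 9.81 / 1000 = 11.58561 kN/m³.
A = π(0.55)² = 0.950332 m².
From F = γ·h_c·A, the centroid depth is h_c = 12.1/(11.58561 × 0.950332) = 1.09898 m.
The centroid is at the centre, 0.55 m below the top of the plate, so the highest point sits at h_top = 1.09898 − 0.55 = 0.54898 m below the surface.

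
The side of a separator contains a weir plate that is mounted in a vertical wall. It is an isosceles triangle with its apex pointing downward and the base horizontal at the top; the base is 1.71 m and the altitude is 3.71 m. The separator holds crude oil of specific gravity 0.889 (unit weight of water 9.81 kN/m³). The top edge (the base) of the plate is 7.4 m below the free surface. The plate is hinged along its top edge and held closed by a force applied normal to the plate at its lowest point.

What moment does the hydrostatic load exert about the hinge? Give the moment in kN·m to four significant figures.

γ = 0.889 × 9.81 = 8.72109 kN/m³.
With the apex down, the centroid sits h/3 = 3.71/3 = 1.23667 m below the base (the top edge), so the centroid depth is h_c = 7.4 + 1.23667 = 8.63667 m.
A = ½ × 1.71 × 3.71 = 3.17205 m².
Resultant F = γ·h_c·A = 8.72109 × 8.63667 × 3.17205 = 238.923 kN.
I_c = b·h³/36 = 1.71 × 3.71³/36 = 2.42558 m⁴.
Centre of pressure: y_p = y_c + I_c/(y_c·A) = 8.63667 + 2.42558/(8.63667 × 3.17205) = 8.63667 + 0.0885379 = 8.72521 m along the plane.
The resultant acts 1.23667 + 0.0885379 = 1.32521 m (along the plate) below the hinge at the top edge, so the moment about the hinge is M = F × 1.32521 = 238.923 × 1.32521 = 316.623 kN·m.

M ≈ 316.6 kN·m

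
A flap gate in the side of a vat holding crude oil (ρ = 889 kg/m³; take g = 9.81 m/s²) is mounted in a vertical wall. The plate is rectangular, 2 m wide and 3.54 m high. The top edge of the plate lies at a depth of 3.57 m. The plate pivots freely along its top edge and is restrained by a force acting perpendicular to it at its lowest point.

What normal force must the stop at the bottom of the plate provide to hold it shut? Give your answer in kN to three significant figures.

P ≈ 183 kN

γ = ρg = 889 × 9.81 / 1000 = 8.72109 kN/m³.
The centroid lies 3.54/2 = 1.77 m below the top edge, so the centroid depth is h_c = 3.57 + 1.77 = 5.34 m.
A = 2 × 3.54 = 7.08 m².
Resultant F = γ·h_c·A = 8.72109 × 5.34 × 7.08 = 329.72 kN.
I_c = b·h³/12 = 2 × 3.54³/12 = 7.39364 m⁴.
Centre of pressure: y_p = y_c + I_c/(y_c·A) = 5.34 + 7.39364/(5.34 × 7.08) = 5.34 + 0.195562 = 5.53556 m along the plane.
The resultant acts 1.77 + 0.195562 = 1.96556 m (along the plate) below the hinge at the top edge, so the moment about the hinge is M = F × 1.96556 = 329.72 × 1.96556 = 648.084 kN·m.
A normal force at the bottom, 3.54 m from the hinge, must supply this moment: P = 648.084/3.54 = 183.075 kN.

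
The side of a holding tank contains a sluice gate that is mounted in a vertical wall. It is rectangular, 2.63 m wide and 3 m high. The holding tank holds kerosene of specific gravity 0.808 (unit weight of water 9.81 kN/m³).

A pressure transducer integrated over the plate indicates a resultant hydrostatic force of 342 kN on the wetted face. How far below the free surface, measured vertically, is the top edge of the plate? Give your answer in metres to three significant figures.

γ = 0.808 × 9.81 = 7.92648 kN/m³.
A = 2.63 × 3 = 7.89 m².
From F = γ·h_c·A, the centroid depth is h_c = 342/(7.92648 × 7.89) = 5.46851 m.
The centroid lies 3/2 = 1.5 m below the top edge, so the top edge sits at h_top = 5.46851 − 1.5 = 3.96851 m below the surface.

d_top ≈ 3.97 m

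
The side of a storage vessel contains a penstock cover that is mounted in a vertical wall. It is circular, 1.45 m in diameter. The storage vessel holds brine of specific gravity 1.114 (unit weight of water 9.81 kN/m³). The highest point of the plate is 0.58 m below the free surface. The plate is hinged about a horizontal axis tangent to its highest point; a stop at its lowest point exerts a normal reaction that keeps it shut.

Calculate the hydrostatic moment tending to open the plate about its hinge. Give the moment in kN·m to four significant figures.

M ≈ 19.45 kN·m

γ = 1.114 × 9.81 = 10.92834 kN/m³.
The centroid is at the centre, 0.725 m below the top of the plate, so the centroid depth is h_c = 0.58 + 0.725 = 1.305 m.
A = π(0.725)² = 1.6513 m².
Resultant F = γ·h_c·A = 10.92834 × 1.305 × 1.6513 = 23.55 kN.
I_c = πr⁴/4 = π × 0.725⁴/4 = 0.216991 m⁴.
Centre of pressure: y_p = y_c + I_c/(y_c·A) = 1.305 + 0.216991/(1.305 × 1.6513) = 1.305 + 0.100694 = 1.40569 m along the plane.
The resultant acts 0.725 + 0.100694 = 0.825694 m (along the plate) below the hinge at the top edge, so the moment about the hinge is M = F × 0.825694 = 23.55 × 0.825694 = 19.4451 kN·m.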